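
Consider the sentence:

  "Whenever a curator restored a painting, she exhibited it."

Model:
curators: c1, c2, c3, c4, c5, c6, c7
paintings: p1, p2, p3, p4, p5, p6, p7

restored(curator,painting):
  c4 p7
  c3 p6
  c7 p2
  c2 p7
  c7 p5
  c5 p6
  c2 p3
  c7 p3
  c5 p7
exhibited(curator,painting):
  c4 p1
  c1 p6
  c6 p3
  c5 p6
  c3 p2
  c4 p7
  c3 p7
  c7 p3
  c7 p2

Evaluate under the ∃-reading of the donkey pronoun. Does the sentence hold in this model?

"it" takes "a painting" as antecedent — a donkey pronoun bound across the clause boundary.
Weak reading: every curator c with some restored-painting has at least one restored-painting p such that exhibited(c,p).
Per curator: c2:✗  c3:✗  c4:✓  c5:✓  c7:✓
c2 has no witness among its restored-paintings.

False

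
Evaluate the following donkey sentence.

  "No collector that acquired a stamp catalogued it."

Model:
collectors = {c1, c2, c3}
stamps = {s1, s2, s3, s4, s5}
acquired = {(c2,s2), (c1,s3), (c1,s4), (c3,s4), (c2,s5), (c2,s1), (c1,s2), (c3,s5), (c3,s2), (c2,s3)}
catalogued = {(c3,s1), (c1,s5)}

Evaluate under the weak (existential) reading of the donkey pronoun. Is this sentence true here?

"it" takes "a stamp" as antecedent — a donkey pronoun bound across the clause boundary.
Truth condition: for no (c,s) with acquired(c,s) does catalogued(c,s) hold.
Restrictor pairs — does the scope hold? (c1,s2):fails  (c1,s3):fails  (c1,s4):fails  (c2,s1):fails  (c2,s2):fails  (c2,s3):fails  (c2,s5):fails  (c3,s2):fails  (c3,s4):fails  (c3,s5):fails
Scope holds for no restrictor pair, so the sentence is true.

True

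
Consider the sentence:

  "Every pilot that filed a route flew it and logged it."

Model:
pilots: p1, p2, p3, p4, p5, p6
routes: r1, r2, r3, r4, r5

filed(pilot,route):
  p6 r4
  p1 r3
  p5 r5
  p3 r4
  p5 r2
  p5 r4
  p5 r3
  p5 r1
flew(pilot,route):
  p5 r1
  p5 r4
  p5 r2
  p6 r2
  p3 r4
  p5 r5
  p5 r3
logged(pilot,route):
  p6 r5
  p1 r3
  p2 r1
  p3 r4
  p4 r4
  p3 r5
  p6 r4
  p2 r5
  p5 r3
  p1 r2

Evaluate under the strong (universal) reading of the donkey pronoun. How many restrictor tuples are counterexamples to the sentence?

"it" takes "a route" as antecedent — a donkey pronoun bound across the clause boundary.
Strong reading: for every (p,r) with filed(p,r), flew(p,r) ∧ logged(p,r).
Restrictor pairs: (p1,r3) ✗  (p3,r4) ✓  (p5,r1) ✗  (p5,r2) ✗  (p5,r3) ✓  (p5,r4) ✗  (p5,r5) ✗  (p6,r4) ✗
Counterexamples (restrictor pairs failing the scope): 6.

6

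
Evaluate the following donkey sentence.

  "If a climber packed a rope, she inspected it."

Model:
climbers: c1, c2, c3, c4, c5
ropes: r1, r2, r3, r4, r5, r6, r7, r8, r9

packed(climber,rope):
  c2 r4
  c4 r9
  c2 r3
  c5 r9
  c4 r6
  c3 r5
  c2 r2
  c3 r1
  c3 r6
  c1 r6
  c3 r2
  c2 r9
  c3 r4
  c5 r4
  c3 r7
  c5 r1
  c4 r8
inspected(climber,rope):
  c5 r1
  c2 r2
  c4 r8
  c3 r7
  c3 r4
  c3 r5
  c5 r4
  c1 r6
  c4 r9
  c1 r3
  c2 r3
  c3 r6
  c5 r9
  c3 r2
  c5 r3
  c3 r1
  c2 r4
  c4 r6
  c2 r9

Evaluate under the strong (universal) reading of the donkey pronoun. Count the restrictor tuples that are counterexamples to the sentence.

0

"it" takes "a rope" as antecedent — a donkey pronoun bound across the clause boundary.
Strong reading: for every (c,r) with packed(c,r), inspected(c,r).
Restrictor pairs: (c1,r6) ✓  (c2,r2) ✓  (c2,r3) ✓  (c2,r4) ✓  (c2,r9) ✓  (c3,r1) ✓  (c3,r2) ✓  (c3,r4) ✓  (c3,r5) ✓  (c3,r6) ✓  (c3,r7) ✓  (c4,r6) ✓  (c4,r8) ✓  (c4,r9) ✓  (c5,r1) ✓  (c5,r4) ✓  (c5,r9) ✓
Counterexamples (restrictor pairs failing the scope): 0.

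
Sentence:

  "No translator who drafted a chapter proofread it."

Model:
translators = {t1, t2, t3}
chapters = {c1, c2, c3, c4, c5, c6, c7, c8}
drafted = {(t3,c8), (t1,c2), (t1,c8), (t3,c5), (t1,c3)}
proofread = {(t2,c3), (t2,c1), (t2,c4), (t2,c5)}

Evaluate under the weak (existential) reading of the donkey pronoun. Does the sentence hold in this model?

True

"it" takes "a chapter" as antecedent — a donkey pronoun bound across the clause boundary.
Truth condition: for no (t,c) with drafted(t,c) does proofread(t,c) hold.
Restrictor pairs — does the scope hold? (t1,c2):fails  (t1,c3):fails  (t1,c8):fails  (t3,c5):fails  (t3,c8):fails
Scope holds for no restrictor pair, so the sentence is true.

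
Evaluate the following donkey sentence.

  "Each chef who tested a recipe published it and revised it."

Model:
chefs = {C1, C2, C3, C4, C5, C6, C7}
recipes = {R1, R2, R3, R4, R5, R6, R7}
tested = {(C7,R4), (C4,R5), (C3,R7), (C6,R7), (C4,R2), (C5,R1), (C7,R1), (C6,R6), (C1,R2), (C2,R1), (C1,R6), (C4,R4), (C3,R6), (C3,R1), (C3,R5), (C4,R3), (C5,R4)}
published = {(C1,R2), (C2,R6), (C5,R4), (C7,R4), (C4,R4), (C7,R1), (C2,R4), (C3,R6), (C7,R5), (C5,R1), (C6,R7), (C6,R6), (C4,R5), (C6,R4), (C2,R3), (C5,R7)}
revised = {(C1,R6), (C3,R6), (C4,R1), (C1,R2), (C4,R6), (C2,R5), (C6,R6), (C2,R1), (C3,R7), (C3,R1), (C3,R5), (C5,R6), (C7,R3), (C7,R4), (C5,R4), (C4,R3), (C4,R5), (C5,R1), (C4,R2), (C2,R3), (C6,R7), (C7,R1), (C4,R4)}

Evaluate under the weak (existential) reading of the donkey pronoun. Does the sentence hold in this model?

"it" takes "a recipe" as antecedent — a donkey pronoun bound across the clause boundary.
Weak reading: every chef c with some tested-recipe has at least one tested-recipe r such that published(c,r) ∧ revised(c,r).
Per chef: C1:✓  C2:✗  C3:✓  C4:✓  C5:✓  C6:✓  C7:✓
C2 has no witness among its tested-recipes.

False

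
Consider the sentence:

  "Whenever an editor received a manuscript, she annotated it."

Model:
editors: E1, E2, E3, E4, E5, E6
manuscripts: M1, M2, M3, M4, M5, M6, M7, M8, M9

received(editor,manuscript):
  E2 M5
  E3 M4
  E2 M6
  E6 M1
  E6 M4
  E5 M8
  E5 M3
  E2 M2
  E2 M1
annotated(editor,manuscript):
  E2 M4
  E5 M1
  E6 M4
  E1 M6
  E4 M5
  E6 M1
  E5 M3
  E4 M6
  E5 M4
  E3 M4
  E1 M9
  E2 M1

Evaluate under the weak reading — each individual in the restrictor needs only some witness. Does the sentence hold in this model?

True

"it" takes "a manuscript" as antecedent — a donkey pronoun bound across the clause boundary.
Weak reading: every editor e with some received-manuscript has at least one received-manuscript m such that annotated(e,m).
Per editor: E2:✓  E3:✓  E5:✓  E6:✓
Every editor in the restrictor has a witness.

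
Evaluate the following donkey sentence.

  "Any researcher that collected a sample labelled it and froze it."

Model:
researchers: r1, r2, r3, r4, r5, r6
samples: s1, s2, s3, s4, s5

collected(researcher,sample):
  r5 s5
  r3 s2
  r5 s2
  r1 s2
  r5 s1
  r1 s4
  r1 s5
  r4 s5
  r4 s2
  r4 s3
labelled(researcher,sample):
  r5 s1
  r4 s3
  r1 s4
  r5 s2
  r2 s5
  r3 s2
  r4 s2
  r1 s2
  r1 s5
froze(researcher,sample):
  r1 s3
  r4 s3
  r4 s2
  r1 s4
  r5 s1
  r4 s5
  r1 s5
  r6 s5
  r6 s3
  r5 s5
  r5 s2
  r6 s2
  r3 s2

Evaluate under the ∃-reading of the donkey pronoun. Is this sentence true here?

"it" takes "a sample" as antecedent — a donkey pronoun bound across the clause boundary.
Weak reading: every researcher r with some collected-sample has at least one collected-sample s such that labelled(r,s) ∧ froze(r,s).
Per researcher: r1:✓  r3:✓  r4:✓  r5:✓
Every researcher in the restrictor has a witness.

True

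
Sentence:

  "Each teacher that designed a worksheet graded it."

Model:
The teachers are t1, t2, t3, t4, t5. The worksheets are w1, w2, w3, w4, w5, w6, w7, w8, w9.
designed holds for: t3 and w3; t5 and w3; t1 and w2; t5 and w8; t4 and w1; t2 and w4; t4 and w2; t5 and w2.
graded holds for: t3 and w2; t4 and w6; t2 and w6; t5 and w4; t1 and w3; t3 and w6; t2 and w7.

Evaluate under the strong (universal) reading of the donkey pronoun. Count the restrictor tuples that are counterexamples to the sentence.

"it" takes "a worksheet" as antecedent — a donkey pronoun bound across the clause boundary.
Strong reading: for every (t,w) with designed(t,w), graded(t,w).
Restrictor pairs: (t1,w2) ✗  (t2,w4) ✗  (t3,w3) ✗  (t4,w1) ✗  (t4,w2) ✗  (t5,w2) ✗  (t5,w3) ✗  (t5,w8) ✗
Counterexamples (restrictor pairs failing the scope): 8.

8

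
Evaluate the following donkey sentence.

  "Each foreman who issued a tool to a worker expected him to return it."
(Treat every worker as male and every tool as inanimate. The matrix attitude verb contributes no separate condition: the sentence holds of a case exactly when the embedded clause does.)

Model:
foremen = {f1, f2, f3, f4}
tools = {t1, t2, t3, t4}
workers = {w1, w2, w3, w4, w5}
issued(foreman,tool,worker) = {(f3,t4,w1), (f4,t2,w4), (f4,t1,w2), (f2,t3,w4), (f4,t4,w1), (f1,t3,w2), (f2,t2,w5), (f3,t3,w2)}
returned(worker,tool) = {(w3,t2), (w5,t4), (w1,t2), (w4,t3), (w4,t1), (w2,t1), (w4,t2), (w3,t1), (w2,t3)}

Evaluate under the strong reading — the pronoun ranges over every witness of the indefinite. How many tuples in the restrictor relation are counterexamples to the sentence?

3

"him" takes "a worker" as antecedent and "it" takes "a tool"; both are donkey pronouns co-varying with the restrictor.
Strong reading: for every (f,t,w) with issued(f,t,w), returned(w,t).
Restrictor triples: (f1,t3,w2)→returned(w2,t3) ✓  (f2,t2,w5)→returned(w5,t2) ✗  (f2,t3,w4)→returned(w4,t3) ✓  (f3,t3,w2)→returned(w2,t3) ✓  (f3,t4,w1)→returned(w1,t4) ✗  (f4,t1,w2)→returned(w2,t1) ✓  (f4,t2,w4)→returned(w4,t2) ✓  (f4,t4,w1)→returned(w1,t4) ✗
Counterexamples (restrictor triples failing the scope): 3.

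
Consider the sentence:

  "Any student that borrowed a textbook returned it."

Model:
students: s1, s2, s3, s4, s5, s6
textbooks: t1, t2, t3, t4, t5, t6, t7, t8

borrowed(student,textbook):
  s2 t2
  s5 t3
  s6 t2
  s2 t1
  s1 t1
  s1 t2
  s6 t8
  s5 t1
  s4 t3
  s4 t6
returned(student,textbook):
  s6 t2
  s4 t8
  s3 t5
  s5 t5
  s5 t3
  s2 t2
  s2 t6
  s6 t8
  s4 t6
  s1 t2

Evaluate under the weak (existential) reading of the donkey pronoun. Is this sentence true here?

"it" takes "a textbook" as antecedent — a donkey pronoun bound across the clause boundary.
Weak reading: every student s with some borrowed-textbook has at least one borrowed-textbook t such that returned(s,t).
Per student: s1:✓  s2:✓  s4:✓  s5:✓  s6:✓
Every student in the restrictor has a witness.

True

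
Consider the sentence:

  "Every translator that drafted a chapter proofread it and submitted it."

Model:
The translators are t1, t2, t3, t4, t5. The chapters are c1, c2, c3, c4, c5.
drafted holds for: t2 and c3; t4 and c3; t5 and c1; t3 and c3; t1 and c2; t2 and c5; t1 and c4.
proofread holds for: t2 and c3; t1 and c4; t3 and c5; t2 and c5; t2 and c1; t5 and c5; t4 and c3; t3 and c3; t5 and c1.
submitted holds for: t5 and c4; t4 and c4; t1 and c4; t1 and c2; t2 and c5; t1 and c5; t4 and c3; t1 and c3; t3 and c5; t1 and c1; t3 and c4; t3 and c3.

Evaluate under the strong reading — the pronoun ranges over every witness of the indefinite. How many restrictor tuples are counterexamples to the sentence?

3

"it" takes "a chapter" as antecedent — a donkey pronoun bound across the clause boundary.
Strong reading: for every (t,c) with drafted(t,c), proofread(t,c) ∧ submitted(t,c).
Restrictor pairs: (t1,c2) ✗  (t1,c4) ✓  (t2,c3) ✗  (t2,c5) ✓  (t3,c3) ✓  (t4,c3) ✓  (t5,c1) ✗
Counterexamples (restrictor pairs failing the scope): 3.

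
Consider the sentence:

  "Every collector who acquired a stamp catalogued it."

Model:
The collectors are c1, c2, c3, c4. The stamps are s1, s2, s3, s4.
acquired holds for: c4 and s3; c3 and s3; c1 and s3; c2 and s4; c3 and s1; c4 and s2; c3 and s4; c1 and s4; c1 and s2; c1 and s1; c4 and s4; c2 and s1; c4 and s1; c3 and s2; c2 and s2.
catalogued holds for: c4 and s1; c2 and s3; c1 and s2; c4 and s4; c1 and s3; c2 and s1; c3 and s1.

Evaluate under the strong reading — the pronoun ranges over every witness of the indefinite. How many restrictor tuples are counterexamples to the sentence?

"it" takes "a stamp" as antecedent — a donkey pronoun bound across the clause boundary.
Strong reading: for every (c,s) with acquired(c,s), catalogued(c,s).
Restrictor pairs: (c1,s1) ✗  (c1,s2) ✓  (c1,s3) ✓  (c1,s4) ✗  (c2,s1) ✓  (c2,s2) ✗  (c2,s4) ✗  (c3,s1) ✓  (c3,s2) ✗  (c3,s3) ✗  (c3,s4) ✗  (c4,s1) ✓  (c4,s2) ✗  (c4,s3) ✗  (c4,s4) ✓
Counterexamples (restrictor pairs failing the scope): 9.

9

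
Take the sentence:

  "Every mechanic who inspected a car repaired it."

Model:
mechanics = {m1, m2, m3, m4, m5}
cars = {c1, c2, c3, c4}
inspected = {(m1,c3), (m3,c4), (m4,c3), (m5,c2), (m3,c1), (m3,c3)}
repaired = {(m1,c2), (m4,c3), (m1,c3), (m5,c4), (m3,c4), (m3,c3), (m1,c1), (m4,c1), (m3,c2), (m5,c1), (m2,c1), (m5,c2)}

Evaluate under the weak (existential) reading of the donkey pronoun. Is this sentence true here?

"it" takes "a car" as antecedent — a donkey pronoun bound across the clause boundary.
Weak reading: every mechanic m with some inspected-car has at least one inspected-car c such that repaired(m,c).
Per mechanic: m1:✓  m3:✓  m4:✓  m5:✓
Every mechanic in the restrictor has a witness.

True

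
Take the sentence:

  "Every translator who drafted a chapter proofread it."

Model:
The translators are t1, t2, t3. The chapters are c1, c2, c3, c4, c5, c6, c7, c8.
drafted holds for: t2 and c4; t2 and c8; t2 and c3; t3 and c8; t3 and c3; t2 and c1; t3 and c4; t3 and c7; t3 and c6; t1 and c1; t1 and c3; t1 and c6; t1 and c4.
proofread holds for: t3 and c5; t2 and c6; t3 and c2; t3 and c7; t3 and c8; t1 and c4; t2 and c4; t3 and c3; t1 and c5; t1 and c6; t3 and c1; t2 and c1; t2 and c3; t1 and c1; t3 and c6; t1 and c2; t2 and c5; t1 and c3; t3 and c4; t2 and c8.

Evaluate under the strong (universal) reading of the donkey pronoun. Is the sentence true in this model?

"it" takes "a chapter" as antecedent — a donkey pronoun bound across the clause boundary.
Strong reading: for every (t,c) with drafted(t,c), proofread(t,c).
Restrictor pairs: (t1,c1) ✓  (t1,c3) ✓  (t1,c4) ✓  (t1,c6) ✓  (t2,c1) ✓  (t2,c3) ✓  (t2,c4) ✓  (t2,c8) ✓  (t3,c3) ✓  (t3,c4) ✓  (t3,c6) ✓  (t3,c7) ✓  (t3,c8) ✓
Every restrictor pair satisfies the scope.

True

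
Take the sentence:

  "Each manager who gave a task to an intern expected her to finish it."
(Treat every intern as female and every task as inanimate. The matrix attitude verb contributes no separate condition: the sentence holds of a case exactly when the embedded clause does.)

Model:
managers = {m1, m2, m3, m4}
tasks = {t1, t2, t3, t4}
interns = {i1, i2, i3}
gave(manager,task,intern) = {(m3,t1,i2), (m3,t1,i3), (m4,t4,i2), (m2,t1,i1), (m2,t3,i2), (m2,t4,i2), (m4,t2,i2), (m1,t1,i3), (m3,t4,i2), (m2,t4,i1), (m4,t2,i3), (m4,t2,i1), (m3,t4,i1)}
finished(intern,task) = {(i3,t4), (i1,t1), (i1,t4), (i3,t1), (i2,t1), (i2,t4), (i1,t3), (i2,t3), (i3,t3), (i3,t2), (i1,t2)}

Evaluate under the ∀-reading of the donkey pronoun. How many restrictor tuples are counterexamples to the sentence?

"her" takes "an intern" as antecedent and "it" takes "a task"; both are donkey pronouns co-varying with the restrictor.
Strong reading: for every (m,t,i) with gave(m,t,i), finished(i,t).
Restrictor triples: (m1,t1,i3)→finished(i3,t1) ✓  (m2,t1,i1)→finished(i1,t1) ✓  (m2,t3,i2)→finished(i2,t3) ✓  (m2,t4,i1)→finished(i1,t4) ✓  (m2,t4,i2)→finished(i2,t4) ✓  (m3,t1,i2)→finished(i2,t1) ✓  (m3,t1,i3)→finished(i3,t1) ✓  (m3,t4,i1)→finished(i1,t4) ✓  (m3,t4,i2)→finished(i2,t4) ✓  (m4,t2,i1)→finished(i1,t2) ✓  (m4,t2,i2)→finished(i2,t2) ✗  (m4,t2,i3)→finished(i3,t2) ✓  (m4,t4,i2)→finished(i2,t4) ✓
Counterexamples (restrictor triples failing the scope): 1.

1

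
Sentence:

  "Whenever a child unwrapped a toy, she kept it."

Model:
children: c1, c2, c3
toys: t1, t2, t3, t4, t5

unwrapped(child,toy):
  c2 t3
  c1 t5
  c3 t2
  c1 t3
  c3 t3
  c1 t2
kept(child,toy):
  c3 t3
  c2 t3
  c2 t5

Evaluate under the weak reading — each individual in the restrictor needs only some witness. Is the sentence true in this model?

False

"it" takes "a toy" as antecedent — a donkey pronoun bound across the clause boundary.
Weak reading: every child c with some unwrapped-toy has at least one unwrapped-toy t such that kept(c,t).
Per child: c1:✗  c2:✓  c3:✓
c1 has no witness among its unwrapped-toys.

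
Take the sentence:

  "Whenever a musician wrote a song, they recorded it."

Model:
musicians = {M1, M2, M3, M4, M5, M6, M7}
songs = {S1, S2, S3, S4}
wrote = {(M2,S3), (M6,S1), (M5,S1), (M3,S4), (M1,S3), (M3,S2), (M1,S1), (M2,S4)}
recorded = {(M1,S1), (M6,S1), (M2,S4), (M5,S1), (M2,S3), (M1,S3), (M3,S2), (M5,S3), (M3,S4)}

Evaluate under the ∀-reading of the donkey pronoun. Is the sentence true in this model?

"it" takes "a song" as antecedent — a donkey pronoun bound across the clause boundary.
Strong reading: for every (m,s) with wrote(m,s), recorded(m,s).
Restrictor pairs: (M1,S1) ✓  (M1,S3) ✓  (M2,S3) ✓  (M2,S4) ✓  (M3,S2) ✓  (M3,S4) ✓  (M5,S1) ✓  (M6,S1) ✓
Every restrictor pair satisfies the scope.

True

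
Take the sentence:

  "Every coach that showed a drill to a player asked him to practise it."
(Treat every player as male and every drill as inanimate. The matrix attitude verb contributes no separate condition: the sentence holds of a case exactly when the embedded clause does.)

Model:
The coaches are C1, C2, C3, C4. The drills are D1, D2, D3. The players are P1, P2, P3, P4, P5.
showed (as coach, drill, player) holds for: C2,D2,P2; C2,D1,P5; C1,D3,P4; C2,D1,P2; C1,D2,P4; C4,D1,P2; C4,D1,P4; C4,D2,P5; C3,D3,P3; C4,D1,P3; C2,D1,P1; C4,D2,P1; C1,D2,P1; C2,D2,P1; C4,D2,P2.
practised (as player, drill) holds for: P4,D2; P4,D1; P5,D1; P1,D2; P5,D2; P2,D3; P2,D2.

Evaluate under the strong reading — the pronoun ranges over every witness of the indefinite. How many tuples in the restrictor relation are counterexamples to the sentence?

6

"him" takes "a player" as antecedent and "it" takes "a drill"; both are donkey pronouns co-varying with the restrictor.
Strong reading: for every (c,d,p) with showed(c,d,p), practised(p,d).
Restrictor triples: (C1,D2,P1)→practised(P1,D2) ✓  (C1,D2,P4)→practised(P4,D2) ✓  (C1,D3,P4)→practised(P4,D3) ✗  (C2,D1,P1)→practised(P1,D1) ✗  (C2,D1,P2)→practised(P2,D1) ✗  (C2,D1,P5)→practised(P5,D1) ✓  (C2,D2,P1)→practised(P1,D2) ✓  (C2,D2,P2)→practised(P2,D2) ✓  (C3,D3,P3)→practised(P3,D3) ✗  (C4,D1,P2)→practised(P2,D1) ✗  (C4,D1,P3)→practised(P3,D1) ✗  (C4,D1,P4)→practised(P4,D1) ✓  (C4,D2,P1)→practised(P1,D2) ✓  (C4,D2,P2)→practised(P2,D2) ✓  (C4,D2,P5)→practised(P5,D2) ✓
Counterexamples (restrictor triples failing the scope): 6.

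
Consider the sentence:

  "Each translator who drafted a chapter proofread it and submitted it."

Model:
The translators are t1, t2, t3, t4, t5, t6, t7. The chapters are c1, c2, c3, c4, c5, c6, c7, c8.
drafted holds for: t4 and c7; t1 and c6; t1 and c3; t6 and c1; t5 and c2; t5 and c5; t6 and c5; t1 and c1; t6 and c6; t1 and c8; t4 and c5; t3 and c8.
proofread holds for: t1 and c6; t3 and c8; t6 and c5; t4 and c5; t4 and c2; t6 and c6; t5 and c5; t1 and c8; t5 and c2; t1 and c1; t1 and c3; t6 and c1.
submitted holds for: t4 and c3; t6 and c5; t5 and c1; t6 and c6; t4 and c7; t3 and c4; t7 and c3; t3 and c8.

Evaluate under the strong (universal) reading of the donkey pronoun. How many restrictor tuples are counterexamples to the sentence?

9

"it" takes "a chapter" as antecedent — a donkey pronoun bound across the clause boundary.
Strong reading: for every (t,c) with drafted(t,c), proofread(t,c) ∧ submitted(t,c).
Restrictor pairs: (t1,c1) ✗  (t1,c3) ✗  (t1,c6) ✗  (t1,c8) ✗  (t3,c8) ✓  (t4,c5) ✗  (t4,c7) ✗  (t5,c2) ✗  (t5,c5) ✗  (t6,c1) ✗  (t6,c5) ✓  (t6,c6) ✓
Counterexamples (restrictor pairs failing the scope): 9.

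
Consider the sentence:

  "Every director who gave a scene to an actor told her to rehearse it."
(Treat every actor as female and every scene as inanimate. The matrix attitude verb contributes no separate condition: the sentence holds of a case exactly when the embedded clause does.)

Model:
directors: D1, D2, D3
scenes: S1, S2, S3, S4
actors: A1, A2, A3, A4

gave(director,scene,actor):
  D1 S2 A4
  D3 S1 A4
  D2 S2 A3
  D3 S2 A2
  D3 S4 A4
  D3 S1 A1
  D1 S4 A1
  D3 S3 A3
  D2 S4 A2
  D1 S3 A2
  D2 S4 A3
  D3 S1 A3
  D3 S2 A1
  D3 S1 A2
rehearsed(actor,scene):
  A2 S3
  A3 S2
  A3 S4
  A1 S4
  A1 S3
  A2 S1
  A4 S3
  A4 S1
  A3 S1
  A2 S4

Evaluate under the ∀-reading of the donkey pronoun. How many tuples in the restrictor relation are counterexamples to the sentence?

6

"her" takes "an actor" as antecedent and "it" takes "a scene"; both are donkey pronouns co-varying with the restrictor.
Strong reading: for every (d,s,a) with gave(d,s,a), rehearsed(a,s).
Restrictor triples: (D1,S2,A4)→rehearsed(A4,S2) ✗  (D1,S3,A2)→rehearsed(A2,S3) ✓  (D1,S4,A1)→rehearsed(A1,S4) ✓  (D2,S2,A3)→rehearsed(A3,S2) ✓  (D2,S4,A2)→rehearsed(A2,S4) ✓  (D2,S4,A3)→rehearsed(A3,S4) ✓  (D3,S1,A1)→rehearsed(A1,S1) ✗  (D3,S1,A2)→rehearsed(A2,S1) ✓  (D3,S1,A3)→rehearsed(A3,S1) ✓  (D3,S1,A4)→rehearsed(A4,S1) ✓  (D3,S2,A1)→rehearsed(A1,S2) ✗  (D3,S2,A2)→rehearsed(A2,S2) ✗  (D3,S3,A3)→rehearsed(A3,S3) ✗  (D3,S4,A4)→rehearsed(A4,S4) ✗
Counterexamples (restrictor triples failing the scope): 6.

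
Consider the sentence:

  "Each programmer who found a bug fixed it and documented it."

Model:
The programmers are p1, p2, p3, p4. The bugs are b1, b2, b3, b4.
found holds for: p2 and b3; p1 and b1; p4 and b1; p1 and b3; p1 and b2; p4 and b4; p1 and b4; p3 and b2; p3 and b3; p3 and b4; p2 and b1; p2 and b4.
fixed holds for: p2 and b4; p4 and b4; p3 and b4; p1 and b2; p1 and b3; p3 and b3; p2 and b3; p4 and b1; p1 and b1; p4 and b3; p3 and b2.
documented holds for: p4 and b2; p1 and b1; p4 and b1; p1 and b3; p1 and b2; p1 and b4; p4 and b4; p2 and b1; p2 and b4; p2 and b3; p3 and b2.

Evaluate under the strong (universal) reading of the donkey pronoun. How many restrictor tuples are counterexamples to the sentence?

4

"it" takes "a bug" as antecedent — a donkey pronoun bound across the clause boundary.
Strong reading: for every (p,b) with found(p,b), fixed(p,b) ∧ documented(p,b).
Restrictor pairs: (p1,b1) ✓  (p1,b2) ✓  (p1,b3) ✓  (p1,b4) ✗  (p2,b1) ✗  (p2,b3) ✓  (p2,b4) ✓  (p3,b2) ✓  (p3,b3) ✗  (p3,b4) ✗  (p4,b1) ✓  (p4,b4) ✓
Counterexamples (restrictor pairs failing the scope): 4.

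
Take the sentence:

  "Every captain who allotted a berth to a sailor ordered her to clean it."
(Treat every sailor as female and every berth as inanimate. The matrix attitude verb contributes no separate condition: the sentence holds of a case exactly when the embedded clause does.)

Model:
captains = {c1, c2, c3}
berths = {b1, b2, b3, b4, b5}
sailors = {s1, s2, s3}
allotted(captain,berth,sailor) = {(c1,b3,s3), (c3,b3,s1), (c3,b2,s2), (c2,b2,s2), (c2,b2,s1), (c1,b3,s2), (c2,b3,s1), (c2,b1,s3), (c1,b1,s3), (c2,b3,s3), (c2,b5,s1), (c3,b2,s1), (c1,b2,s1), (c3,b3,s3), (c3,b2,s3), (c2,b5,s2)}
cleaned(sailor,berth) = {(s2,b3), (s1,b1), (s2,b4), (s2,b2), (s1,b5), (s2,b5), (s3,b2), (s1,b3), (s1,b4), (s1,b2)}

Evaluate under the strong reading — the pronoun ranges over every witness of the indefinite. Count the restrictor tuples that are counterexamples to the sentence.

"her" takes "a sailor" as antecedent and "it" takes "a berth"; both are donkey pronouns co-varying with the restrictor.
Strong reading: for every (c,b,s) with allotted(c,b,s), cleaned(s,b).
Restrictor triples: (c1,b1,s3)→cleaned(s3,b1) ✗  (c1,b2,s1)→cleaned(s1,b2) ✓  (c1,b3,s2)→cleaned(s2,b3) ✓  (c1,b3,s3)→cleaned(s3,b3) ✗  (c2,b1,s3)→cleaned(s3,b1) ✗  (c2,b2,s1)→cleaned(s1,b2) ✓  (c2,b2,s2)→cleaned(s2,b2) ✓  (c2,b3,s1)→cleaned(s1,b3) ✓  (c2,b3,s3)→cleaned(s3,b3) ✗  (c2,b5,s1)→cleaned(s1,b5) ✓  (c2,b5,s2)→cleaned(s2,b5) ✓  (c3,b2,s1)→cleaned(s1,b2) ✓  (c3,b2,s2)→cleaned(s2,b2) ✓  (c3,b2,s3)→cleaned(s3,b2) ✓  (c3,b3,s1)→cleaned(s1,b3) ✓  (c3,b3,s3)→cleaned(s3,b3) ✗
Counterexamples (restrictor triples failing the scope): 5.

5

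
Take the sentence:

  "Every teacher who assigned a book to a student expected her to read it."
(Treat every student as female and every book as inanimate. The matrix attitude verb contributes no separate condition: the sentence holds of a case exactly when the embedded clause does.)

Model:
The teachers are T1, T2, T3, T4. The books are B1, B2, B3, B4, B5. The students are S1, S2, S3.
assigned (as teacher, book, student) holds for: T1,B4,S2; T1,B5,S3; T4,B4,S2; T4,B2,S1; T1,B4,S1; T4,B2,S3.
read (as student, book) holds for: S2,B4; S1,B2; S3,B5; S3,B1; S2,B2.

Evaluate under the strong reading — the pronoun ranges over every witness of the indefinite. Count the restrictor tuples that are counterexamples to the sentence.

2

"her" takes "a student" as antecedent and "it" takes "a book"; both are donkey pronouns co-varying with the restrictor.
Strong reading: for every (t,b,s) with assigned(t,b,s), read(s,b).
Restrictor triples: (T1,B4,S1)→read(S1,B4) ✗  (T1,B4,S2)→read(S2,B4) ✓  (T1,B5,S3)→read(S3,B5) ✓  (T4,B2,S1)→read(S1,B2) ✓  (T4,B2,S3)→read(S3,B2) ✗  (T4,B4,S2)→read(S2,B4) ✓
Counterexamples (restrictor triples failing the scope): 2.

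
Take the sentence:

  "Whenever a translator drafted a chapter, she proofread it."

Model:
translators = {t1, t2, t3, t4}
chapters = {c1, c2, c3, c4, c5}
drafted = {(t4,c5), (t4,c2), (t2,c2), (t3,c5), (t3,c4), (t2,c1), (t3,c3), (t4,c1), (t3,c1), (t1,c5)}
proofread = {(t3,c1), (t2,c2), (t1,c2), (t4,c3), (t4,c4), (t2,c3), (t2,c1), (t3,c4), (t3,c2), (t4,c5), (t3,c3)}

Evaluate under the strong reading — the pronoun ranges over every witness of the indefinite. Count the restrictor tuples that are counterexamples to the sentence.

4

"it" takes "a chapter" as antecedent — a donkey pronoun bound across the clause boundary.
Strong reading: for every (t,c) with drafted(t,c), proofread(t,c).
Restrictor pairs: (t1,c5) ✗  (t2,c1) ✓  (t2,c2) ✓  (t3,c1) ✓  (t3,c3) ✓  (t3,c4) ✓  (t3,c5) ✗  (t4,c1) ✗  (t4,c2) ✗  (t4,c5) ✓
Counterexamples (restrictor pairs failing the scope): 4.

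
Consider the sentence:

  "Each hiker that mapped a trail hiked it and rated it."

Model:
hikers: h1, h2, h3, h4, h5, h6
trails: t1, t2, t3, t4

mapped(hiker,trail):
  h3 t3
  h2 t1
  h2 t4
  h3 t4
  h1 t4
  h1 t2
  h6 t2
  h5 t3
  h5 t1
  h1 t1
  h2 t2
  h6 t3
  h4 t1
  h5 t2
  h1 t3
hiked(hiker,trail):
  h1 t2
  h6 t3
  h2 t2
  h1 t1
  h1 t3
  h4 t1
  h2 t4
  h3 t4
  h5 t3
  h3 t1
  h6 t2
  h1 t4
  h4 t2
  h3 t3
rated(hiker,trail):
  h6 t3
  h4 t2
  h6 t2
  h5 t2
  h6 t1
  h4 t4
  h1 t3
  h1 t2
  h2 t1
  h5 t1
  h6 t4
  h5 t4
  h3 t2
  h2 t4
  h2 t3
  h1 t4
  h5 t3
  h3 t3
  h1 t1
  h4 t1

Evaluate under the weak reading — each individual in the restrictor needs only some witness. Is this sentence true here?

True

"it" takes "a trail" as antecedent — a donkey pronoun bound across the clause boundary.
Weak reading: every hiker h with some mapped-trail has at least one mapped-trail t such that hiked(h,t) ∧ rated(h,t).
Per hiker: h1:✓  h2:✓  h3:✓  h4:✓  h5:✓  h6:✓
Every hiker in the restrictor has a witness.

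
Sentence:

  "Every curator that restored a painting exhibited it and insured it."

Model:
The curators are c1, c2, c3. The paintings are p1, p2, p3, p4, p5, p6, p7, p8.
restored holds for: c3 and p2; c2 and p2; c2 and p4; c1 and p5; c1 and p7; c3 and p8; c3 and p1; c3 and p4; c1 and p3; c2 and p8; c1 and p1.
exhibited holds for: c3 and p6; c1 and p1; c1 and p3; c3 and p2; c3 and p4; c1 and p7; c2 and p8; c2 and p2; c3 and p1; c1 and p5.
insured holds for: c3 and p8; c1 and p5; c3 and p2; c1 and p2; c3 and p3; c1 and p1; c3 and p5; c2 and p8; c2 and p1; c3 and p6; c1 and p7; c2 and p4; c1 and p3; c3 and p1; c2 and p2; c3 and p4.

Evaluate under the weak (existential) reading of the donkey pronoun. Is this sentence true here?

"it" takes "a painting" as antecedent — a donkey pronoun bound across the clause boundary.
Weak reading: every curator c with some restored-painting has at least one restored-painting p such that exhibited(c,p) ∧ insured(c,p).
Per curator: c1:✓  c2:✓  c3:✓
Every curator in the restrictor has a witness.

True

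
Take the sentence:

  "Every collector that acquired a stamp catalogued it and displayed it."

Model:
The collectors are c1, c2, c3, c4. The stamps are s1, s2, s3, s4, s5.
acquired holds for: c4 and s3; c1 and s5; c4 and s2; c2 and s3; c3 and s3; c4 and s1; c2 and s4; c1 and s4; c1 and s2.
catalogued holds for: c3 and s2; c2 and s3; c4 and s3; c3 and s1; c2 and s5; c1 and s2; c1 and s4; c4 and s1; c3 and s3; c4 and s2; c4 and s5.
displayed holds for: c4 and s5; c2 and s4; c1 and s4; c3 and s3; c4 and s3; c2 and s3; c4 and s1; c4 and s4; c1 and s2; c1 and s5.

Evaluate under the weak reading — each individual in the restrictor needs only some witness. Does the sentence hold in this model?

True

"it" takes "a stamp" as antecedent — a donkey pronoun bound across the clause boundary.
Weak reading: every collector c with some acquired-stamp has at least one acquired-stamp s such that catalogued(c,s) ∧ displayed(c,s).
Per collector: c1:✓  c2:✓  c3:✓  c4:✓
Every collector in the restrictor has a witness.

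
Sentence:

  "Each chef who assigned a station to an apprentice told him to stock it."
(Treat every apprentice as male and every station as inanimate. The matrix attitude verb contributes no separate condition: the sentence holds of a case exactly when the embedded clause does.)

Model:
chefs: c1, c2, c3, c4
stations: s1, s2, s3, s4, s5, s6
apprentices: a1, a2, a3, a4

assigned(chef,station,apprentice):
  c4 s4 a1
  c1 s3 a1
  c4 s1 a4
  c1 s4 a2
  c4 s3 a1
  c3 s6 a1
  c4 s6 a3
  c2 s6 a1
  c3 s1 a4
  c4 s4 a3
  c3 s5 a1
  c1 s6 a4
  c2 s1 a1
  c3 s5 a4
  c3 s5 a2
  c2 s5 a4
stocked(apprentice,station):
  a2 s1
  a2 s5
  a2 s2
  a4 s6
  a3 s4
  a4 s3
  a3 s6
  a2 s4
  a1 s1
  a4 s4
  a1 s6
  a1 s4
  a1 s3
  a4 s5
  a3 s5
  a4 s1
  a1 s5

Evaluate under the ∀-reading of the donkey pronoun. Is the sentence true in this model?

True

"him" takes "an apprentice" as antecedent and "it" takes "a station"; both are donkey pronouns co-varying with the restrictor.
Strong reading: for every (c,s,a) with assigned(c,s,a), stocked(a,s).
Restrictor triples: (c1,s3,a1)→stocked(a1,s3) ✓  (c1,s4,a2)→stocked(a2,s4) ✓  (c1,s6,a4)→stocked(a4,s6) ✓  (c2,s1,a1)→stocked(a1,s1) ✓  (c2,s5,a4)→stocked(a4,s5) ✓  (c2,s6,a1)→stocked(a1,s6) ✓  (c3,s1,a4)→stocked(a4,s1) ✓  (c3,s5,a1)→stocked(a1,s5) ✓  (c3,s5,a2)→stocked(a2,s5) ✓  (c3,s5,a4)→stocked(a4,s5) ✓  (c3,s6,a1)→stocked(a1,s6) ✓  (c4,s1,a4)→stocked(a4,s1) ✓  (c4,s3,a1)→stocked(a1,s3) ✓  (c4,s4,a1)→stocked(a1,s4) ✓  (c4,s4,a3)→stocked(a3,s4) ✓  (c4,s6,a3)→stocked(a3,s6) ✓
Every restrictor triple satisfies the scope.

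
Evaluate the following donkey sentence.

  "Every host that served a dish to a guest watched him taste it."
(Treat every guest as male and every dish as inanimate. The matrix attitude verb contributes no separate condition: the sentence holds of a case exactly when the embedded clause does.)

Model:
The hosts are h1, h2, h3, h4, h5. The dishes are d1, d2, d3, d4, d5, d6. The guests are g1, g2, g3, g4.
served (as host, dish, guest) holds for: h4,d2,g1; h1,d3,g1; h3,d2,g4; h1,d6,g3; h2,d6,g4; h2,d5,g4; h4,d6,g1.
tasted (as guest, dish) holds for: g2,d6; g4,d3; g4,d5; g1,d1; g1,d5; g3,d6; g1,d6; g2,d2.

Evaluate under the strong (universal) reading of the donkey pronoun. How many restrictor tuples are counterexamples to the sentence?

"him" takes "a guest" as antecedent and "it" takes "a dish"; both are donkey pronouns co-varying with the restrictor.
Strong reading: for every (h,d,g) with served(h,d,g), tasted(g,d).
Restrictor triples: (h1,d3,g1)→tasted(g1,d3) ✗  (h1,d6,g3)→tasted(g3,d6) ✓  (h2,d5,g4)→tasted(g4,d5) ✓  (h2,d6,g4)→tasted(g4,d6) ✗  (h3,d2,g4)→tasted(g4,d2) ✗  (h4,d2,g1)→tasted(g1,d2) ✗  (h4,d6,g1)→tasted(g1,d6) ✓
Counterexamples (restrictor triples failing the scope): 4.

4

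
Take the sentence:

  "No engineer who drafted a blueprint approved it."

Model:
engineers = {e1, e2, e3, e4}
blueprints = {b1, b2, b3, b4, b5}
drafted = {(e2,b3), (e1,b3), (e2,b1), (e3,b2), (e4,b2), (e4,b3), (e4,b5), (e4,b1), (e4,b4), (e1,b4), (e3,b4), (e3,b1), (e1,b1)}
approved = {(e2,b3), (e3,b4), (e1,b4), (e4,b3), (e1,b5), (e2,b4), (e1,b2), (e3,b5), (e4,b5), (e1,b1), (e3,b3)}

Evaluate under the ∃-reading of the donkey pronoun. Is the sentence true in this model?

False

"it" takes "a blueprint" as antecedent — a donkey pronoun bound across the clause boundary.
Truth condition: for no (e,b) with drafted(e,b) does approved(e,b) hold.
Restrictor pairs — does the scope hold? (e1,b1):holds  (e1,b3):fails  (e1,b4):holds  (e2,b1):fails  (e2,b3):holds  (e3,b1):fails  (e3,b2):fails  (e3,b4):holds  (e4,b1):fails  (e4,b2):fails  (e4,b3):holds  (e4,b4):fails  (e4,b5):holds
Scope holds for 6 pair(s), so the sentence is false.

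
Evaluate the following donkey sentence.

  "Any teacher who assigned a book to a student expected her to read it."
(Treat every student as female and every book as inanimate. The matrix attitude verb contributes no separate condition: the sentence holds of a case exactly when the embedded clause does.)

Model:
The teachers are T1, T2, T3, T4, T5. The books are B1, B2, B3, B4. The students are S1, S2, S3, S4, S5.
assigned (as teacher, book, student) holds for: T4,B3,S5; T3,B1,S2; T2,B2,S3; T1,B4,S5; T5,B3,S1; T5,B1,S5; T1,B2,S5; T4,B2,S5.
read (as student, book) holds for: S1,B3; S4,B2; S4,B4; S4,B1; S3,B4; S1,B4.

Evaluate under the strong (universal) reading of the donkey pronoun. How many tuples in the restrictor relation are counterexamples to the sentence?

7

"her" takes "a student" as antecedent and "it" takes "a book"; both are donkey pronouns co-varying with the restrictor.
Strong reading: for every (t,b,s) with assigned(t,b,s), read(s,b).
Restrictor triples: (T1,B2,S5)→read(S5,B2) ✗  (T1,B4,S5)→read(S5,B4) ✗  (T2,B2,S3)→read(S3,B2) ✗  (T3,B1,S2)→read(S2,B1) ✗  (T4,B2,S5)→read(S5,B2) ✗  (T4,B3,S5)→read(S5,B3) ✗  (T5,B1,S5)→read(S5,B1) ✗  (T5,B3,S1)→read(S1,B3) ✓
Counterexamples (restrictor triples failing the scope): 7.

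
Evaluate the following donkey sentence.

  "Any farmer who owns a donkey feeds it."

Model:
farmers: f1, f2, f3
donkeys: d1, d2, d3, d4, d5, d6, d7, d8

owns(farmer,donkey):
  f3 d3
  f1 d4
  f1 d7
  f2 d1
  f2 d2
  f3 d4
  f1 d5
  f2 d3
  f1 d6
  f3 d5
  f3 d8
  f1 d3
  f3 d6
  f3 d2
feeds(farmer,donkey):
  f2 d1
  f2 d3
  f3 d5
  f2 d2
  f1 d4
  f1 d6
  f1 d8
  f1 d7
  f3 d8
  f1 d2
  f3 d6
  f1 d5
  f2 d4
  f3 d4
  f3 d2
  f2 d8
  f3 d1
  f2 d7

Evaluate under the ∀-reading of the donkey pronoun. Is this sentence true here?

False

"it" takes "a donkey" as antecedent — a donkey pronoun bound across the clause boundary.
Strong reading: for every (f,d) with owns(f,d), feeds(f,d).
Restrictor pairs: (f1,d3) ✗  (f1,d4) ✓  (f1,d5) ✓  (f1,d6) ✓  (f1,d7) ✓  (f2,d1) ✓  (f2,d2) ✓  (f2,d3) ✓  (f3,d2) ✓  (f3,d3) ✗  (f3,d4) ✓  (f3,d5) ✓  (f3,d6) ✓  (f3,d8) ✓
Counterexample: (f1,d3) is in owns but fails the scope.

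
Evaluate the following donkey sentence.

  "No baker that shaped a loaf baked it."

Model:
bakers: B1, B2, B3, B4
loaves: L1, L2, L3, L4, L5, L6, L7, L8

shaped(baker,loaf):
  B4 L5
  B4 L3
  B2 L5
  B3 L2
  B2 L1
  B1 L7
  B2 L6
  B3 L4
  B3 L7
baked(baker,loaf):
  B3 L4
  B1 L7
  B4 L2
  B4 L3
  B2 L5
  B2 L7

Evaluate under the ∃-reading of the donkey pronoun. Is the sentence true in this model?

"it" takes "a loaf" as antecedent — a donkey pronoun bound across the clause boundary.
Truth condition: for no (b,l) with shaped(b,l) does baked(b,l) hold.
Restrictor pairs — does the scope hold? (B1,L7):holds  (B2,L1):fails  (B2,L5):holds  (B2,L6):fails  (B3,L2):fails  (B3,L4):holds  (B3,L7):fails  (B4,L3):holds  (B4,L5):fails
Scope holds for 4 pair(s), so the sentence is false.

False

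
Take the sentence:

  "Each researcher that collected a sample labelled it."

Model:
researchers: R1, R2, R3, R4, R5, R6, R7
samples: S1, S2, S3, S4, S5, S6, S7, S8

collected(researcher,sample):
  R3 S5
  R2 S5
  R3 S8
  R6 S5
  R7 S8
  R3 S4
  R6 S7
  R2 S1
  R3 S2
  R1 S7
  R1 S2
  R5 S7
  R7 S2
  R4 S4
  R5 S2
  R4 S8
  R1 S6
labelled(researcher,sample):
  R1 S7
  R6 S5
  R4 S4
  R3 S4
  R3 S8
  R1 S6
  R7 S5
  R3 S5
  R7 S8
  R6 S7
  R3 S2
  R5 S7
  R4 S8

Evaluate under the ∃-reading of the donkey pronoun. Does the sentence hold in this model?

False

"it" takes "a sample" as antecedent — a donkey pronoun bound across the clause boundary.
Weak reading: every researcher r with some collected-sample has at least one collected-sample s such that labelled(r,s).
Per researcher: R1:✓  R2:✗  R3:✓  R4:✓  R5:✓  R6:✓  R7:✓
R2 has no witness among its collected-samples.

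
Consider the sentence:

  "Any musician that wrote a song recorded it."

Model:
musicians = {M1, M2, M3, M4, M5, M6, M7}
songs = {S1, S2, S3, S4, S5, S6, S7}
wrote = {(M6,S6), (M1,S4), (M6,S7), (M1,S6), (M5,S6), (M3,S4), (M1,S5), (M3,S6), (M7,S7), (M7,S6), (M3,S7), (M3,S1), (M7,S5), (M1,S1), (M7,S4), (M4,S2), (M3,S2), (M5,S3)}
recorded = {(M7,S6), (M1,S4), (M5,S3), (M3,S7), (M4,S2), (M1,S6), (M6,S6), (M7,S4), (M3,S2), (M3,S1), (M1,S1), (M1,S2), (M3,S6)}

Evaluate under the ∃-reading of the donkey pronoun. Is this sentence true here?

"it" takes "a song" as antecedent — a donkey pronoun bound across the clause boundary.
Weak reading: every musician m with some wrote-song has at least one wrote-song s such that recorded(m,s).
Per musician: M1:✓  M3:✓  M4:✓  M5:✓  M6:✓  M7:✓
Every musician in the restrictor has a witness.

True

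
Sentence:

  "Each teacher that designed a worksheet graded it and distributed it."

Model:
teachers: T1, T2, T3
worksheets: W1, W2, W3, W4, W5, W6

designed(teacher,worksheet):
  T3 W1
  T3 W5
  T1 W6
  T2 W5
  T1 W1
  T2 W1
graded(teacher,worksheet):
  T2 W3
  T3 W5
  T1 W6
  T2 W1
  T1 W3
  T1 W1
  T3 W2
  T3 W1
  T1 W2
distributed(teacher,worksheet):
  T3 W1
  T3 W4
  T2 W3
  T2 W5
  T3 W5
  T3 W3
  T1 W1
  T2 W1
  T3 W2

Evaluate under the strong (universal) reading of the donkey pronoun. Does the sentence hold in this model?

False

"it" takes "a worksheet" as antecedent — a donkey pronoun bound across the clause boundary.
Strong reading: for every (t,w) with designed(t,w), graded(t,w) ∧ distributed(t,w).
Restrictor pairs: (T1,W1) ✓  (T1,W6) ✗  (T2,W1) ✓  (T2,W5) ✗  (T3,W1) ✓  (T3,W5) ✓
Counterexample: (T1,W6) is in designed but fails the scope.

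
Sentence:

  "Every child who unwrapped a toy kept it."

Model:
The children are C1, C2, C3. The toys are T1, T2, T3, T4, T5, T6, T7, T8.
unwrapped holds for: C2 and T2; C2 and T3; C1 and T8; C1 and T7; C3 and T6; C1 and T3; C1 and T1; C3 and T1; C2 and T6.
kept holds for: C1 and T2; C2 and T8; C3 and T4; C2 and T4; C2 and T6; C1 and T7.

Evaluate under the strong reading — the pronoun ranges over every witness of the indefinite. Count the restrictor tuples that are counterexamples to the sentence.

"it" takes "a toy" as antecedent — a donkey pronoun bound across the clause boundary.
Strong reading: for every (c,t) with unwrapped(c,t), kept(c,t).
Restrictor pairs: (C1,T1) ✗  (C1,T3) ✗  (C1,T7) ✓  (C1,T8) ✗  (C2,T2) ✗  (C2,T3) ✗  (C2,T6) ✓  (C3,T1) ✗  (C3,T6) ✗
Counterexamples (restrictor pairs failing the scope): 7.

7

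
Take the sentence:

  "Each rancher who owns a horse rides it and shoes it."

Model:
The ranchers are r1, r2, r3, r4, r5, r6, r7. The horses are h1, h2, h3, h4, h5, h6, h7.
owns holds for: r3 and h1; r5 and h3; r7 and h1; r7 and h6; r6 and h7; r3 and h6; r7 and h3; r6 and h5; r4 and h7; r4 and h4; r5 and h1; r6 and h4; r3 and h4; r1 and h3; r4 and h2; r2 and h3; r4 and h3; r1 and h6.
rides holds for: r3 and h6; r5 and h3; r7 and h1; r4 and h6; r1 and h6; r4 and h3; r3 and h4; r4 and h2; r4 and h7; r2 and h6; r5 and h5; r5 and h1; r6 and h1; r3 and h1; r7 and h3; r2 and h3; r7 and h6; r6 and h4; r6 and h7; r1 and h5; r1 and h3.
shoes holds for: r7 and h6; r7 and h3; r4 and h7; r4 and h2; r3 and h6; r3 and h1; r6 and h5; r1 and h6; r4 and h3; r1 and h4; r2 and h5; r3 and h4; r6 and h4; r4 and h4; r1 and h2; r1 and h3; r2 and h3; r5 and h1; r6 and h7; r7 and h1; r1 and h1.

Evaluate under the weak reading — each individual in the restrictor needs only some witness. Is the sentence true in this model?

True

"it" takes "a horse" as antecedent — a donkey pronoun bound across the clause boundary.
Weak reading: every rancher r with some owns-horse has at least one owns-horse h such that rides(r,h) ∧ shoes(r,h).
Per rancher: r1:✓  r2:✓  r3:✓  r4:✓  r5:✓  r6:✓  r7:✓
Every rancher in the restrictor has a witness.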